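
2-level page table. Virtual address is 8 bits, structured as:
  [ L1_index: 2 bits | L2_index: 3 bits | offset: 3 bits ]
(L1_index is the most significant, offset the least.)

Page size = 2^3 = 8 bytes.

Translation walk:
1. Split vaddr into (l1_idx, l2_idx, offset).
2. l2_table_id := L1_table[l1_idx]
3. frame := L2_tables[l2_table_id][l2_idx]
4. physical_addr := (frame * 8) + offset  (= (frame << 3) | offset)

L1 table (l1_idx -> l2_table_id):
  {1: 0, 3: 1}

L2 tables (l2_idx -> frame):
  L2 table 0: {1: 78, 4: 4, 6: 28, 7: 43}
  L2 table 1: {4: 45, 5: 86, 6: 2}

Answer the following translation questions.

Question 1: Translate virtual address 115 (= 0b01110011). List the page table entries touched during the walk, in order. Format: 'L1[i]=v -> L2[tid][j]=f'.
Answer: L1[1]=0 -> L2[0][6]=28

Derivation:
vaddr = 115 = 0b01110011
Split: l1_idx=1, l2_idx=6, offset=3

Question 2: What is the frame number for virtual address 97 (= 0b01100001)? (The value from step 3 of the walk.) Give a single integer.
Answer: 4

Derivation:
vaddr = 97: l1_idx=1, l2_idx=4
L1[1] = 0; L2[0][4] = 4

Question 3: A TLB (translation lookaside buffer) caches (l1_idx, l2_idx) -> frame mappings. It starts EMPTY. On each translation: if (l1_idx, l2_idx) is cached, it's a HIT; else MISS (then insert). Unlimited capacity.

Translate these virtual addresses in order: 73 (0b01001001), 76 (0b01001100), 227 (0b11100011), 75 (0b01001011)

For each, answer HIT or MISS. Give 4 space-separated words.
Answer: MISS HIT MISS HIT

Derivation:
vaddr=73: (1,1) not in TLB -> MISS, insert
vaddr=76: (1,1) in TLB -> HIT
vaddr=227: (3,4) not in TLB -> MISS, insert
vaddr=75: (1,1) in TLB -> HIT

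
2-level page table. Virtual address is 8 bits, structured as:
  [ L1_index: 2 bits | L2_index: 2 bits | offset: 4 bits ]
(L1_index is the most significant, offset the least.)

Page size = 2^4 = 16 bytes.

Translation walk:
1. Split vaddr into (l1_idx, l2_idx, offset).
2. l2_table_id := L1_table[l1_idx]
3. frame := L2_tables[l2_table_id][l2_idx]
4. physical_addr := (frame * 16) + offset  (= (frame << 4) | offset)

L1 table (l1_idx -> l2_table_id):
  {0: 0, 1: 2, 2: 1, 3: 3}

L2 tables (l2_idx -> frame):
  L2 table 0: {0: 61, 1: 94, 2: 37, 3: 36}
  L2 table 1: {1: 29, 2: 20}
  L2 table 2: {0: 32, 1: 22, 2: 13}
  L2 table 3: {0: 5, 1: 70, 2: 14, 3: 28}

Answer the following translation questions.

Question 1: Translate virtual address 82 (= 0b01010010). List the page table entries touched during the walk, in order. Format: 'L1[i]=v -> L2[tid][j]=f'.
Answer: L1[1]=2 -> L2[2][1]=22

Derivation:
vaddr = 82 = 0b01010010
Split: l1_idx=1, l2_idx=1, offset=2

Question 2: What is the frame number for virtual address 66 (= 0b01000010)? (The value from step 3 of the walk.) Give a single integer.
vaddr = 66: l1_idx=1, l2_idx=0
L1[1] = 2; L2[2][0] = 32

Answer: 32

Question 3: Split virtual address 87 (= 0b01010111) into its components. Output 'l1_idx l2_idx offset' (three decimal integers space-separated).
vaddr = 87 = 0b01010111
  top 2 bits -> l1_idx = 1
  next 2 bits -> l2_idx = 1
  bottom 4 bits -> offset = 7

Answer: 1 1 7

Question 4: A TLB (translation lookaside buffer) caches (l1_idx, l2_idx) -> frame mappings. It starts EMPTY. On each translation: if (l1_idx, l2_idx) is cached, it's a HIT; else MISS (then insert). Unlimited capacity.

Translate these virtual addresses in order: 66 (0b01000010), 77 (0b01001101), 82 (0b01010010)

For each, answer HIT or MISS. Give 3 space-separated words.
Answer: MISS HIT MISS

Derivation:
vaddr=66: (1,0) not in TLB -> MISS, insert
vaddr=77: (1,0) in TLB -> HIT
vaddr=82: (1,1) not in TLB -> MISS, insert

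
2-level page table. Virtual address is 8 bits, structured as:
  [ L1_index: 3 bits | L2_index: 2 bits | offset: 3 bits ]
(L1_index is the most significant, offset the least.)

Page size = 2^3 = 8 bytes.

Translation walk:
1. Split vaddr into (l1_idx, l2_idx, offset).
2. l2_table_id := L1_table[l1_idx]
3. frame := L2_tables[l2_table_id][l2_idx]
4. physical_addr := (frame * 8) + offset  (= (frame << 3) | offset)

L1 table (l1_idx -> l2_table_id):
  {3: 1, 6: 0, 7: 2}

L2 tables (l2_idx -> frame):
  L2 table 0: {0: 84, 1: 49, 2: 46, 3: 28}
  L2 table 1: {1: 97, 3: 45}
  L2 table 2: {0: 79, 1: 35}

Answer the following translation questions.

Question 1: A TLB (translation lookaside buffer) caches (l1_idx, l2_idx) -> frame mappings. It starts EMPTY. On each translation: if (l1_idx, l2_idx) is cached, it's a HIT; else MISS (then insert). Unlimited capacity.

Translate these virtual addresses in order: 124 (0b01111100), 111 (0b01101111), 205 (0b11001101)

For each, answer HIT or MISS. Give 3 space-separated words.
Answer: MISS MISS MISS

Derivation:
vaddr=124: (3,3) not in TLB -> MISS, insert
vaddr=111: (3,1) not in TLB -> MISS, insert
vaddr=205: (6,1) not in TLB -> MISS, insert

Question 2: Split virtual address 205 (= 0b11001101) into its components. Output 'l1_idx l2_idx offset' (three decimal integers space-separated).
vaddr = 205 = 0b11001101
  top 3 bits -> l1_idx = 6
  next 2 bits -> l2_idx = 1
  bottom 3 bits -> offset = 5

Answer: 6 1 5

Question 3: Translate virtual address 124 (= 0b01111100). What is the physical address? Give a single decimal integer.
Answer: 364

Derivation:
vaddr = 124 = 0b01111100
Split: l1_idx=3, l2_idx=3, offset=4
L1[3] = 1
L2[1][3] = 45
paddr = 45 * 8 + 4 = 364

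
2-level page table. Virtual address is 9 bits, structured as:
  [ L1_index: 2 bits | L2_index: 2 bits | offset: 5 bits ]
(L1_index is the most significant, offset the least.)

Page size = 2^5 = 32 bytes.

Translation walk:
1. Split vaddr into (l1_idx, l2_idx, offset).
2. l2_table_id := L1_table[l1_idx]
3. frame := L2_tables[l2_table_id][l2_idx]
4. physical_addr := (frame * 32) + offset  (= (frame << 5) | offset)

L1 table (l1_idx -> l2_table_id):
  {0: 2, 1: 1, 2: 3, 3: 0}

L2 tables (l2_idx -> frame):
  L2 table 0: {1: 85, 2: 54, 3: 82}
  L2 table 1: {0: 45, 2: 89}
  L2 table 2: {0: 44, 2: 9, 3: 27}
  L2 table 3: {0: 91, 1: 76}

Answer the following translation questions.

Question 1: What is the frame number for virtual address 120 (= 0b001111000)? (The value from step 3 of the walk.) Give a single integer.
vaddr = 120: l1_idx=0, l2_idx=3
L1[0] = 2; L2[2][3] = 27

Answer: 27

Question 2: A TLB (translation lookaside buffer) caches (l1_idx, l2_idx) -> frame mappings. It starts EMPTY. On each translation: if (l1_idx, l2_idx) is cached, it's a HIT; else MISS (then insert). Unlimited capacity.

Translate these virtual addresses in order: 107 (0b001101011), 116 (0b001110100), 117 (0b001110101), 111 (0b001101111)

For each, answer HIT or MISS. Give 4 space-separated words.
vaddr=107: (0,3) not in TLB -> MISS, insert
vaddr=116: (0,3) in TLB -> HIT
vaddr=117: (0,3) in TLB -> HIT
vaddr=111: (0,3) in TLB -> HIT

Answer: MISS HIT HIT HIT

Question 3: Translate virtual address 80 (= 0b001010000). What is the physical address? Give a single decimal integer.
Answer: 304

Derivation:
vaddr = 80 = 0b001010000
Split: l1_idx=0, l2_idx=2, offset=16
L1[0] = 2
L2[2][2] = 9
paddr = 9 * 32 + 16 = 304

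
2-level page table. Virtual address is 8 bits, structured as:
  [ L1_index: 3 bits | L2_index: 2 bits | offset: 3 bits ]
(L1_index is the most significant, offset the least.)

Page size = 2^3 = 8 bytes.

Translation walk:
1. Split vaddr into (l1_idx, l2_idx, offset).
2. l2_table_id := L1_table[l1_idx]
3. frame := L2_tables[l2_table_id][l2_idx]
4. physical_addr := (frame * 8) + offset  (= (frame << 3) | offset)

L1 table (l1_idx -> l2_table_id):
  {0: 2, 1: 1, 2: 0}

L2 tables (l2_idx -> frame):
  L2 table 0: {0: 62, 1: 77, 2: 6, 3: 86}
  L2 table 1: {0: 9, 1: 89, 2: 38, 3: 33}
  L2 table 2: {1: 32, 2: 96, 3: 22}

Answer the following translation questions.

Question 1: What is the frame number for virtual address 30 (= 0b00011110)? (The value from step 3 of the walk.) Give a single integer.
Answer: 22

Derivation:
vaddr = 30: l1_idx=0, l2_idx=3
L1[0] = 2; L2[2][3] = 22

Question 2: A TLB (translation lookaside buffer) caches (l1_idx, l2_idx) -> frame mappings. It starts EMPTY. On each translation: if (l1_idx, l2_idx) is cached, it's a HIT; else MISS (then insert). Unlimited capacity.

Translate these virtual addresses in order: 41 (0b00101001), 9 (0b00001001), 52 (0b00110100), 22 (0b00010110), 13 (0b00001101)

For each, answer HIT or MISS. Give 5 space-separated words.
Answer: MISS MISS MISS MISS HIT

Derivation:
vaddr=41: (1,1) not in TLB -> MISS, insert
vaddr=9: (0,1) not in TLB -> MISS, insert
vaddr=52: (1,2) not in TLB -> MISS, insert
vaddr=22: (0,2) not in TLB -> MISS, insert
vaddr=13: (0,1) in TLB -> HIT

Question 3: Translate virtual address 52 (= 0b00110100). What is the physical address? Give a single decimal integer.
Answer: 308

Derivation:
vaddr = 52 = 0b00110100
Split: l1_idx=1, l2_idx=2, offset=4
L1[1] = 1
L2[1][2] = 38
paddr = 38 * 8 + 4 = 308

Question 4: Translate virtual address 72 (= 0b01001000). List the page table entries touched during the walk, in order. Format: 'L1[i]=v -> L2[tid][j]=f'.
Answer: L1[2]=0 -> L2[0][1]=77

Derivation:
vaddr = 72 = 0b01001000
Split: l1_idx=2, l2_idx=1, offset=0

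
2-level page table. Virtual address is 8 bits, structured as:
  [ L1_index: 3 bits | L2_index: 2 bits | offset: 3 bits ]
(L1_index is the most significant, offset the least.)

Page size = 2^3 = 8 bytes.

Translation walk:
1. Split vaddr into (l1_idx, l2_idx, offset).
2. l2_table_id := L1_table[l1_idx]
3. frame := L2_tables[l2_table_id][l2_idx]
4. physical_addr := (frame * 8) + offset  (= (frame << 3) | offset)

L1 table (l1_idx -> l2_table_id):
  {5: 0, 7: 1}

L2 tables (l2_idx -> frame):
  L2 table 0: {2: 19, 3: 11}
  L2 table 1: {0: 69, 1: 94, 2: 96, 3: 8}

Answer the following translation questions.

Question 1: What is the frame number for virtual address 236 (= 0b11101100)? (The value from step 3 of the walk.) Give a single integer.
vaddr = 236: l1_idx=7, l2_idx=1
L1[7] = 1; L2[1][1] = 94

Answer: 94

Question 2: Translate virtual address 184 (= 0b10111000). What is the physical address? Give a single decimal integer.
vaddr = 184 = 0b10111000
Split: l1_idx=5, l2_idx=3, offset=0
L1[5] = 0
L2[0][3] = 11
paddr = 11 * 8 + 0 = 88

Answer: 88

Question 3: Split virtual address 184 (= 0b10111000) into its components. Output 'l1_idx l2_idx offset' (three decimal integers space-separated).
vaddr = 184 = 0b10111000
  top 3 bits -> l1_idx = 5
  next 2 bits -> l2_idx = 3
  bottom 3 bits -> offset = 0

Answer: 5 3 0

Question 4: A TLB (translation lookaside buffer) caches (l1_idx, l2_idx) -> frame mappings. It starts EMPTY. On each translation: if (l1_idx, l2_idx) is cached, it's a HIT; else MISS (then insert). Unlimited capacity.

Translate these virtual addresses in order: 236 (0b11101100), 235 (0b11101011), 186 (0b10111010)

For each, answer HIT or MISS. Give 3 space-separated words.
Answer: MISS HIT MISS

Derivation:
vaddr=236: (7,1) not in TLB -> MISS, insert
vaddr=235: (7,1) in TLB -> HIT
vaddr=186: (5,3) not in TLB -> MISS, insert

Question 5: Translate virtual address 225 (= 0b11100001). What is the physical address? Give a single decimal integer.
vaddr = 225 = 0b11100001
Split: l1_idx=7, l2_idx=0, offset=1
L1[7] = 1
L2[1][0] = 69
paddr = 69 * 8 + 1 = 553

Answer: 553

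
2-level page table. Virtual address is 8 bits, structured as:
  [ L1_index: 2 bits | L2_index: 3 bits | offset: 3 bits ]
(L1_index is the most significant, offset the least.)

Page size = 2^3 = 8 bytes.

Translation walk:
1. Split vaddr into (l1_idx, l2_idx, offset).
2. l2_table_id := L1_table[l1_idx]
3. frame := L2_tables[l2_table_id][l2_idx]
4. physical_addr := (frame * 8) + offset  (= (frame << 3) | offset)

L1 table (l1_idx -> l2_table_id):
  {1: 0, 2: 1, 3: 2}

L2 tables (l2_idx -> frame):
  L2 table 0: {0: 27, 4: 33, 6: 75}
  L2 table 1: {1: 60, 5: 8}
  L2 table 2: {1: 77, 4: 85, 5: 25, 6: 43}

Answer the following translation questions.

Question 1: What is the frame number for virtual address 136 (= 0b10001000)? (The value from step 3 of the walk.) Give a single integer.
Answer: 60

Derivation:
vaddr = 136: l1_idx=2, l2_idx=1
L1[2] = 1; L2[1][1] = 60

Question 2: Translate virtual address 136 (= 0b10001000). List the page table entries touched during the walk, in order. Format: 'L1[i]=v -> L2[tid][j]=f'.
vaddr = 136 = 0b10001000
Split: l1_idx=2, l2_idx=1, offset=0

Answer: L1[2]=1 -> L2[1][1]=60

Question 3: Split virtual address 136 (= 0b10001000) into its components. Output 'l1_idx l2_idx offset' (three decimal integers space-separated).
Answer: 2 1 0

Derivation:
vaddr = 136 = 0b10001000
  top 2 bits -> l1_idx = 2
  next 3 bits -> l2_idx = 1
  bottom 3 bits -> offset = 0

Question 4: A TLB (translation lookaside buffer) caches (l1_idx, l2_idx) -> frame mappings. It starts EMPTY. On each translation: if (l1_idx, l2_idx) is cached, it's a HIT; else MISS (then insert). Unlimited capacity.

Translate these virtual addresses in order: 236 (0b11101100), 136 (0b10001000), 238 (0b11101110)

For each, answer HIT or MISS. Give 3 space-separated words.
Answer: MISS MISS HIT

Derivation:
vaddr=236: (3,5) not in TLB -> MISS, insert
vaddr=136: (2,1) not in TLB -> MISS, insert
vaddr=238: (3,5) in TLB -> HIT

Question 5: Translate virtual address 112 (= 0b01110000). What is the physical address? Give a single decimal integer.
vaddr = 112 = 0b01110000
Split: l1_idx=1, l2_idx=6, offset=0
L1[1] = 0
L2[0][6] = 75
paddr = 75 * 8 + 0 = 600

Answer: 600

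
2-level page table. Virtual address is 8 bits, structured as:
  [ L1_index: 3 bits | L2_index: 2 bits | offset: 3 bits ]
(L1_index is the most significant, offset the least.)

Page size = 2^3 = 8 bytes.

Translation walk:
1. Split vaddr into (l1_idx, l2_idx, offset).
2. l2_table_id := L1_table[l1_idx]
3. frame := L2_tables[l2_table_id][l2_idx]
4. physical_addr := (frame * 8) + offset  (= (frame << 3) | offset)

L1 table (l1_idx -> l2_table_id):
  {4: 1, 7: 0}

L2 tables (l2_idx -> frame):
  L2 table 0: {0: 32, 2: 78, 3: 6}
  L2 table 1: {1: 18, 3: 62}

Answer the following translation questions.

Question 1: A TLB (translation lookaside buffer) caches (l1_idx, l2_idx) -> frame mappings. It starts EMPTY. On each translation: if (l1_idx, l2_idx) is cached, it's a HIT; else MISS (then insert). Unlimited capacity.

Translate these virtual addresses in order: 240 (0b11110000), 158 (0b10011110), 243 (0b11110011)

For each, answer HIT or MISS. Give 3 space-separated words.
vaddr=240: (7,2) not in TLB -> MISS, insert
vaddr=158: (4,3) not in TLB -> MISS, insert
vaddr=243: (7,2) in TLB -> HIT

Answer: MISS MISS HIT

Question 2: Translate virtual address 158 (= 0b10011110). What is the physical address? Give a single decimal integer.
vaddr = 158 = 0b10011110
Split: l1_idx=4, l2_idx=3, offset=6
L1[4] = 1
L2[1][3] = 62
paddr = 62 * 8 + 6 = 502

Answer: 502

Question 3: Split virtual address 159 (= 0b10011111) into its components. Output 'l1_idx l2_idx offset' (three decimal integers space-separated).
Answer: 4 3 7

Derivation:
vaddr = 159 = 0b10011111
  top 3 bits -> l1_idx = 4
  next 2 bits -> l2_idx = 3
  bottom 3 bits -> offset = 7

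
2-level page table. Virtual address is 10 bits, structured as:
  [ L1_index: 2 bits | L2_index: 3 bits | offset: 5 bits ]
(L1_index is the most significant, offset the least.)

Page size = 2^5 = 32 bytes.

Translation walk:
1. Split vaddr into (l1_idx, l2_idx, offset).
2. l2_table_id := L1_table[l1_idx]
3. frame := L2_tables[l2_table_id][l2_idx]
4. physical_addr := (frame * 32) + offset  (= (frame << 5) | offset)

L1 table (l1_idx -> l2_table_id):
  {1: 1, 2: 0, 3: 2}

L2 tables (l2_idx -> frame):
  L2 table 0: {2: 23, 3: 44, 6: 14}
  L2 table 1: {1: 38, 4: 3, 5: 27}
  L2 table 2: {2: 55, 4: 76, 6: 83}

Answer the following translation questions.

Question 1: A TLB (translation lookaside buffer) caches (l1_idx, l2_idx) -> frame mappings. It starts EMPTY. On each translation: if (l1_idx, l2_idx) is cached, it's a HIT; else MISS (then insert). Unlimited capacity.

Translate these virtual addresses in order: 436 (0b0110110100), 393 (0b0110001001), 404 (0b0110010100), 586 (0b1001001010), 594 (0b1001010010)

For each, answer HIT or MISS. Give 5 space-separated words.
vaddr=436: (1,5) not in TLB -> MISS, insert
vaddr=393: (1,4) not in TLB -> MISS, insert
vaddr=404: (1,4) in TLB -> HIT
vaddr=586: (2,2) not in TLB -> MISS, insert
vaddr=594: (2,2) in TLB -> HIT

Answer: MISS MISS HIT MISS HIT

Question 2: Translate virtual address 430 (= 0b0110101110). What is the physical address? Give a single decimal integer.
Answer: 878

Derivation:
vaddr = 430 = 0b0110101110
Split: l1_idx=1, l2_idx=5, offset=14
L1[1] = 1
L2[1][5] = 27
paddr = 27 * 32 + 14 = 878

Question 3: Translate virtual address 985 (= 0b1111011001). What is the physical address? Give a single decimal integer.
Answer: 2681

Derivation:
vaddr = 985 = 0b1111011001
Split: l1_idx=3, l2_idx=6, offset=25
L1[3] = 2
L2[2][6] = 83
paddr = 83 * 32 + 25 = 2681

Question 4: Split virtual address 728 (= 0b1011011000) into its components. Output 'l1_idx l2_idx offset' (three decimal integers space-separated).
Answer: 2 6 24

Derivation:
vaddr = 728 = 0b1011011000
  top 2 bits -> l1_idx = 2
  next 3 bits -> l2_idx = 6
  bottom 5 bits -> offset = 24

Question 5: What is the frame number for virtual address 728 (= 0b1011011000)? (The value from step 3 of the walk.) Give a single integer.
vaddr = 728: l1_idx=2, l2_idx=6
L1[2] = 0; L2[0][6] = 14

Answer: 14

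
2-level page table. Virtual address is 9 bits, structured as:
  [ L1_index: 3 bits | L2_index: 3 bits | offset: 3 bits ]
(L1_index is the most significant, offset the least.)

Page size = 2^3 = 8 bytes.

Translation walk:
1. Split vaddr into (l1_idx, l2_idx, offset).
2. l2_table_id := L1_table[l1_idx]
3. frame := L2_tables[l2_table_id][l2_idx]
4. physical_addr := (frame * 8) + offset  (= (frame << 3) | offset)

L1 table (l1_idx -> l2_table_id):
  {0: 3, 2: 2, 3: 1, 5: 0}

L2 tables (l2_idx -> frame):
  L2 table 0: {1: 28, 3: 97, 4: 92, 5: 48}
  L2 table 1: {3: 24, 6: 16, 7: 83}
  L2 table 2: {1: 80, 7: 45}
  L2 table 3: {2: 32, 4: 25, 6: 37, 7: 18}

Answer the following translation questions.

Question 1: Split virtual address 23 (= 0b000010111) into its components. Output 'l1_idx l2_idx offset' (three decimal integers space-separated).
vaddr = 23 = 0b000010111
  top 3 bits -> l1_idx = 0
  next 3 bits -> l2_idx = 2
  bottom 3 bits -> offset = 7

Answer: 0 2 7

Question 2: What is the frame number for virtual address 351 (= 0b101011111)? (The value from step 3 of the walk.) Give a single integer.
vaddr = 351: l1_idx=5, l2_idx=3
L1[5] = 0; L2[0][3] = 97

Answer: 97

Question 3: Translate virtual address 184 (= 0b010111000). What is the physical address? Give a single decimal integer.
vaddr = 184 = 0b010111000
Split: l1_idx=2, l2_idx=7, offset=0
L1[2] = 2
L2[2][7] = 45
paddr = 45 * 8 + 0 = 360

Answer: 360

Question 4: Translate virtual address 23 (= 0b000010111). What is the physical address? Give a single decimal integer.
vaddr = 23 = 0b000010111
Split: l1_idx=0, l2_idx=2, offset=7
L1[0] = 3
L2[3][2] = 32
paddr = 32 * 8 + 7 = 263

Answer: 263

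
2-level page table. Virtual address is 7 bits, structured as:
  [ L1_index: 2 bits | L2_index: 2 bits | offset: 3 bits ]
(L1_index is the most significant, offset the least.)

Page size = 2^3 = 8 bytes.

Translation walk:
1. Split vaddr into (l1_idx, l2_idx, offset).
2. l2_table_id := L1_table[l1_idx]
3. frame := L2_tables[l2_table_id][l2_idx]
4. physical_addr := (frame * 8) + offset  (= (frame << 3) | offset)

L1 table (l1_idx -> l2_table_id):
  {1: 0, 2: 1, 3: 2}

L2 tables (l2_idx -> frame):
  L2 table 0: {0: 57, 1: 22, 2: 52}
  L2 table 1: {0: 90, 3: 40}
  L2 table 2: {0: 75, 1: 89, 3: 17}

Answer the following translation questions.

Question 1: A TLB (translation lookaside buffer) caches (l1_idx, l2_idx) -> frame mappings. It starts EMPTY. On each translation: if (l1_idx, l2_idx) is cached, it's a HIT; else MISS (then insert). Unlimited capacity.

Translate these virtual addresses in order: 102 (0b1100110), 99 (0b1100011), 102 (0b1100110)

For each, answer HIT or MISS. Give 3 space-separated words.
Answer: MISS HIT HIT

Derivation:
vaddr=102: (3,0) not in TLB -> MISS, insert
vaddr=99: (3,0) in TLB -> HIT
vaddr=102: (3,0) in TLB -> HIT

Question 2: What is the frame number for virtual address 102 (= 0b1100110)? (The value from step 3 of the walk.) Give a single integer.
vaddr = 102: l1_idx=3, l2_idx=0
L1[3] = 2; L2[2][0] = 75

Answer: 75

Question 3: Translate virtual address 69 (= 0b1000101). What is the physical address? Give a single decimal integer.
Answer: 725

Derivation:
vaddr = 69 = 0b1000101
Split: l1_idx=2, l2_idx=0, offset=5
L1[2] = 1
L2[1][0] = 90
paddr = 90 * 8 + 5 = 725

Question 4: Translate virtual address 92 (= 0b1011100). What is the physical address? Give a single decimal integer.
Answer: 324

Derivation:
vaddr = 92 = 0b1011100
Split: l1_idx=2, l2_idx=3, offset=4
L1[2] = 1
L2[1][3] = 40
paddr = 40 * 8 + 4 = 324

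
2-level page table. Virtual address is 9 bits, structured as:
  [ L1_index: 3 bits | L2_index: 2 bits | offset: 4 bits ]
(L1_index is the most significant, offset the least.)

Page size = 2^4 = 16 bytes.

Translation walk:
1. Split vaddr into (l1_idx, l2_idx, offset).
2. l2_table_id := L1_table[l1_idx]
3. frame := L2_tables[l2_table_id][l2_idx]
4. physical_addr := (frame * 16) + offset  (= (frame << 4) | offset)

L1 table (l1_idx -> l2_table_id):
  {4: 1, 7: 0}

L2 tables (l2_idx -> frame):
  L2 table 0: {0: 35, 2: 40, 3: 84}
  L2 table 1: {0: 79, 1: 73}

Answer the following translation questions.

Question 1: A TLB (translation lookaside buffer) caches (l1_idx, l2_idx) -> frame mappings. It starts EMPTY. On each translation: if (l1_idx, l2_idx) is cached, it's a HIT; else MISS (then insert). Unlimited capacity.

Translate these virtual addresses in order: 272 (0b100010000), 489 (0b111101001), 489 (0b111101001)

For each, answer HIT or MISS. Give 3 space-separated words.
Answer: MISS MISS HIT

Derivation:
vaddr=272: (4,1) not in TLB -> MISS, insert
vaddr=489: (7,2) not in TLB -> MISS, insert
vaddr=489: (7,2) in TLB -> HIT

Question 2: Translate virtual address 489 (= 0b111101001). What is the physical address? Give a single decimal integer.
vaddr = 489 = 0b111101001
Split: l1_idx=7, l2_idx=2, offset=9
L1[7] = 0
L2[0][2] = 40
paddr = 40 * 16 + 9 = 649

Answer: 649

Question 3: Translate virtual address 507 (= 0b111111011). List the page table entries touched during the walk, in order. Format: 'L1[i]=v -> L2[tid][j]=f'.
vaddr = 507 = 0b111111011
Split: l1_idx=7, l2_idx=3, offset=11

Answer: L1[7]=0 -> L2[0][3]=84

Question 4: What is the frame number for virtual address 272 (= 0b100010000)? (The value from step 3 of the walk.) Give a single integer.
Answer: 73

Derivation:
vaddr = 272: l1_idx=4, l2_idx=1
L1[4] = 1; L2[1][1] = 73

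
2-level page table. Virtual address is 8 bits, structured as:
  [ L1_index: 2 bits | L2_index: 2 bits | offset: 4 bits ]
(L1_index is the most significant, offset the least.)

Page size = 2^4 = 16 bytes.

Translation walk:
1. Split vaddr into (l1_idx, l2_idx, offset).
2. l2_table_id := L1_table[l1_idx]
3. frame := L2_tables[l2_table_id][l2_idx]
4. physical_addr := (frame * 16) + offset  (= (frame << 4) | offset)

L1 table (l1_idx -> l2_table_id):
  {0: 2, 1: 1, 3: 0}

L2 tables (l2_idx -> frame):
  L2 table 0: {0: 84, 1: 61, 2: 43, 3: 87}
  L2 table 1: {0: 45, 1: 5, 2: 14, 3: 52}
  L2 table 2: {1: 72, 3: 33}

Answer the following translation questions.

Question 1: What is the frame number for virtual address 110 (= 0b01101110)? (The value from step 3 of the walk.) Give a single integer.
Answer: 14

Derivation:
vaddr = 110: l1_idx=1, l2_idx=2
L1[1] = 1; L2[1][2] = 14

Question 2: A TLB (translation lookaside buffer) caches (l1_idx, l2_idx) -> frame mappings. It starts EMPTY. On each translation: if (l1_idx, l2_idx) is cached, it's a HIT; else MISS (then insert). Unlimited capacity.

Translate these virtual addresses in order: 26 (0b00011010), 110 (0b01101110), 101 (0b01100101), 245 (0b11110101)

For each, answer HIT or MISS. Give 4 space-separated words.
Answer: MISS MISS HIT MISS

Derivation:
vaddr=26: (0,1) not in TLB -> MISS, insert
vaddr=110: (1,2) not in TLB -> MISS, insert
vaddr=101: (1,2) in TLB -> HIT
vaddr=245: (3,3) not in TLB -> MISS, insert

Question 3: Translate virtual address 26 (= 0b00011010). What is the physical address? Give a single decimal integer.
vaddr = 26 = 0b00011010
Split: l1_idx=0, l2_idx=1, offset=10
L1[0] = 2
L2[2][1] = 72
paddr = 72 * 16 + 10 = 1162

Answer: 1162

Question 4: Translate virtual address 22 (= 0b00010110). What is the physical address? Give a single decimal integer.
Answer: 1158

Derivation:
vaddr = 22 = 0b00010110
Split: l1_idx=0, l2_idx=1, offset=6
L1[0] = 2
L2[2][1] = 72
paddr = 72 * 16 + 6 = 1158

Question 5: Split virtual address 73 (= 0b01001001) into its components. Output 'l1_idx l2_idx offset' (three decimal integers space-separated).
vaddr = 73 = 0b01001001
  top 2 bits -> l1_idx = 1
  next 2 bits -> l2_idx = 0
  bottom 4 bits -> offset = 9

Answer: 1 0 9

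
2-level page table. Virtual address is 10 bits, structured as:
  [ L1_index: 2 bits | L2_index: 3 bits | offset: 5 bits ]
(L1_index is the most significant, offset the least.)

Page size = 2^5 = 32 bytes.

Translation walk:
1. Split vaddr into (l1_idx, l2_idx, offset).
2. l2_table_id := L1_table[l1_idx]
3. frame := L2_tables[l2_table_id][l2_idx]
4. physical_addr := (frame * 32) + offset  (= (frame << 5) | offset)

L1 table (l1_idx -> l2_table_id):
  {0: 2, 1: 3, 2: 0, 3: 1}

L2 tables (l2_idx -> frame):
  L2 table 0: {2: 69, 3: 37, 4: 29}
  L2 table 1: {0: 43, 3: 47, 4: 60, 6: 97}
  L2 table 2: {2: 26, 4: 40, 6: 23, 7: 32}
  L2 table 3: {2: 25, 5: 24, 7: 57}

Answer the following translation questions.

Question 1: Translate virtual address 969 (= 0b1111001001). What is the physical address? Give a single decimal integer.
vaddr = 969 = 0b1111001001
Split: l1_idx=3, l2_idx=6, offset=9
L1[3] = 1
L2[1][6] = 97
paddr = 97 * 32 + 9 = 3113

Answer: 3113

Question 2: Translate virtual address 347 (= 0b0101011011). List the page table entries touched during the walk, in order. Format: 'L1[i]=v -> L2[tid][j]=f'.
Answer: L1[1]=3 -> L2[3][2]=25

Derivation:
vaddr = 347 = 0b0101011011
Split: l1_idx=1, l2_idx=2, offset=27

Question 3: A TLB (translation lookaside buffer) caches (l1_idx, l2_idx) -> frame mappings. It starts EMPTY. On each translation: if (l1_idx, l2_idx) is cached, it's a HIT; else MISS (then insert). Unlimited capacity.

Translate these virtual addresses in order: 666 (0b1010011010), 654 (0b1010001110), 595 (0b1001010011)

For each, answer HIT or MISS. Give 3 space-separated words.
vaddr=666: (2,4) not in TLB -> MISS, insert
vaddr=654: (2,4) in TLB -> HIT
vaddr=595: (2,2) not in TLB -> MISS, insert

Answer: MISS HIT MISS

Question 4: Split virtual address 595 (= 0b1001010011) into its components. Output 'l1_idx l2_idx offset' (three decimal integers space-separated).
Answer: 2 2 19

Derivation:
vaddr = 595 = 0b1001010011
  top 2 bits -> l1_idx = 2
  next 3 bits -> l2_idx = 2
  bottom 5 bits -> offset = 19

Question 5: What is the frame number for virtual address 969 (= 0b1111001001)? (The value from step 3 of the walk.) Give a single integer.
Answer: 97

Derivation:
vaddr = 969: l1_idx=3, l2_idx=6
L1[3] = 1; L2[1][6] = 97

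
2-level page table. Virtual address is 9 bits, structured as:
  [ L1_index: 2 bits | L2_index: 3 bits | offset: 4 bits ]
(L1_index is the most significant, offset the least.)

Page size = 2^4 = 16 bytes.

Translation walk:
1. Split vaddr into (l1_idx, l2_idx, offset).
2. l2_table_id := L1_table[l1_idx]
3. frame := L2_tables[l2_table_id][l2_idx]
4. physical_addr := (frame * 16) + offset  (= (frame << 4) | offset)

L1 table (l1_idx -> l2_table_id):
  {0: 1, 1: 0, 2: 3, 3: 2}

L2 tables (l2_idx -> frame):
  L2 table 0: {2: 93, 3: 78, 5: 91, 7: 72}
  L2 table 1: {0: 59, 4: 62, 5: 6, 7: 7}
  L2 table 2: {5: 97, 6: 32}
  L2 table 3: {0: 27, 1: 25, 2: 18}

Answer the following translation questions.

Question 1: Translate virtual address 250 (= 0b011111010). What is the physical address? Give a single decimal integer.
vaddr = 250 = 0b011111010
Split: l1_idx=1, l2_idx=7, offset=10
L1[1] = 0
L2[0][7] = 72
paddr = 72 * 16 + 10 = 1162

Answer: 1162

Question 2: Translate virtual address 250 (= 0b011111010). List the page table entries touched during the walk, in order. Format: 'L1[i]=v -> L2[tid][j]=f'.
vaddr = 250 = 0b011111010
Split: l1_idx=1, l2_idx=7, offset=10

Answer: L1[1]=0 -> L2[0][7]=72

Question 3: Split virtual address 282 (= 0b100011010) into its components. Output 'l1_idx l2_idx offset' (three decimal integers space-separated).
vaddr = 282 = 0b100011010
  top 2 bits -> l1_idx = 2
  next 3 bits -> l2_idx = 1
  bottom 4 bits -> offset = 10

Answer: 2 1 10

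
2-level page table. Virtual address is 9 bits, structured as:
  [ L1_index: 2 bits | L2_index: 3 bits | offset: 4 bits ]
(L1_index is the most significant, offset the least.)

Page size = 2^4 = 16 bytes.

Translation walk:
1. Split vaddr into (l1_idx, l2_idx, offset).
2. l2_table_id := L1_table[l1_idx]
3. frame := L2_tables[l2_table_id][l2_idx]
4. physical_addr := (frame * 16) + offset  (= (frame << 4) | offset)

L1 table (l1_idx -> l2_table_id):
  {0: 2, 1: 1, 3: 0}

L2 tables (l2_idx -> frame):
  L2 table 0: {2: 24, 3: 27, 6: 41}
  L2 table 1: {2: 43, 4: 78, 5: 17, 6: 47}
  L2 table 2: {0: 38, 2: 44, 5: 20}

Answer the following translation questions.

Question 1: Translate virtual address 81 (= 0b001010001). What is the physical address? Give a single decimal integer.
vaddr = 81 = 0b001010001
Split: l1_idx=0, l2_idx=5, offset=1
L1[0] = 2
L2[2][5] = 20
paddr = 20 * 16 + 1 = 321

Answer: 321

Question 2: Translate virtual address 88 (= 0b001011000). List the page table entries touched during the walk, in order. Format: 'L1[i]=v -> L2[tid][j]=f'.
vaddr = 88 = 0b001011000
Split: l1_idx=0, l2_idx=5, offset=8

Answer: L1[0]=2 -> L2[2][5]=20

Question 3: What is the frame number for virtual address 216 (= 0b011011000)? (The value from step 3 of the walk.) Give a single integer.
vaddr = 216: l1_idx=1, l2_idx=5
L1[1] = 1; L2[1][5] = 17

Answer: 17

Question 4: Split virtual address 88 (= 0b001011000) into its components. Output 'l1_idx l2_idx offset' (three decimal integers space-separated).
vaddr = 88 = 0b001011000
  top 2 bits -> l1_idx = 0
  next 3 bits -> l2_idx = 5
  bottom 4 bits -> offset = 8

Answer: 0 5 8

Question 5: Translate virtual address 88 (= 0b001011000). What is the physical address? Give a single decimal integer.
Answer: 328

Derivation:
vaddr = 88 = 0b001011000
Split: l1_idx=0, l2_idx=5, offset=8
L1[0] = 2
L2[2][5] = 20
paddr = 20 * 16 + 8 = 328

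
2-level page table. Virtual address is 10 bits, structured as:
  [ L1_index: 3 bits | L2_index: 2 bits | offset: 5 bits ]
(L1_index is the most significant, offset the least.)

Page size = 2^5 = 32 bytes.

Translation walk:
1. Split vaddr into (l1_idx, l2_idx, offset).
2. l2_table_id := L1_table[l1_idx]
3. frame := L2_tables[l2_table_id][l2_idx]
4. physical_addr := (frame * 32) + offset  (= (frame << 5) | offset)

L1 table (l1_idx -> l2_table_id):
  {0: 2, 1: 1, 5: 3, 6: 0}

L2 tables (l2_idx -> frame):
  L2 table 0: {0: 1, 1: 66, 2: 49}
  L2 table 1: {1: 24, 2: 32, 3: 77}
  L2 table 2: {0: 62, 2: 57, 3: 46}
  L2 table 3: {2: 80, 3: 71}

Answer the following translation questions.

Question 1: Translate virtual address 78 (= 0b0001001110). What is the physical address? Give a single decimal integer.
Answer: 1838

Derivation:
vaddr = 78 = 0b0001001110
Split: l1_idx=0, l2_idx=2, offset=14
L1[0] = 2
L2[2][2] = 57
paddr = 57 * 32 + 14 = 1838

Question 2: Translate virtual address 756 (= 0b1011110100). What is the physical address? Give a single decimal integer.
Answer: 2292

Derivation:
vaddr = 756 = 0b1011110100
Split: l1_idx=5, l2_idx=3, offset=20
L1[5] = 3
L2[3][3] = 71
paddr = 71 * 32 + 20 = 2292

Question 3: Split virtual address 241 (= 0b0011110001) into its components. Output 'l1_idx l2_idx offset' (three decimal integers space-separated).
vaddr = 241 = 0b0011110001
  top 3 bits -> l1_idx = 1
  next 2 bits -> l2_idx = 3
  bottom 5 bits -> offset = 17

Answer: 1 3 17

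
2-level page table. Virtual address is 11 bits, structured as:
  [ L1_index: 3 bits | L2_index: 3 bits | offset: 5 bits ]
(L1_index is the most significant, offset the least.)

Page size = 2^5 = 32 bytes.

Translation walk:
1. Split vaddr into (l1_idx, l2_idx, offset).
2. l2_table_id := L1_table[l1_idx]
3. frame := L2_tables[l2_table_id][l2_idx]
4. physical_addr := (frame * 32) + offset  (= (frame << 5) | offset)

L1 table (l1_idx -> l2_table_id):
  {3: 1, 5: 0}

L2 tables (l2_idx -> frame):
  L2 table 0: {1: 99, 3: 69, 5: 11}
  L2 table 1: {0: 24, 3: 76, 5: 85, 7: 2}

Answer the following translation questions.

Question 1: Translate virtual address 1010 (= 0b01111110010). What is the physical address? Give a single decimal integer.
Answer: 82

Derivation:
vaddr = 1010 = 0b01111110010
Split: l1_idx=3, l2_idx=7, offset=18
L1[3] = 1
L2[1][7] = 2
paddr = 2 * 32 + 18 = 82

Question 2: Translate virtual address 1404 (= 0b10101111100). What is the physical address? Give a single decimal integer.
vaddr = 1404 = 0b10101111100
Split: l1_idx=5, l2_idx=3, offset=28
L1[5] = 0
L2[0][3] = 69
paddr = 69 * 32 + 28 = 2236

Answer: 2236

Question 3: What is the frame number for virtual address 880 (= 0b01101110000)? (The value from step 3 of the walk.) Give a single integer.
Answer: 76

Derivation:
vaddr = 880: l1_idx=3, l2_idx=3
L1[3] = 1; L2[1][3] = 76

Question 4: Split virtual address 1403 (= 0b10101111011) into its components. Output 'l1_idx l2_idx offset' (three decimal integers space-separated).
vaddr = 1403 = 0b10101111011
  top 3 bits -> l1_idx = 5
  next 3 bits -> l2_idx = 3
  bottom 5 bits -> offset = 27

Answer: 5 3 27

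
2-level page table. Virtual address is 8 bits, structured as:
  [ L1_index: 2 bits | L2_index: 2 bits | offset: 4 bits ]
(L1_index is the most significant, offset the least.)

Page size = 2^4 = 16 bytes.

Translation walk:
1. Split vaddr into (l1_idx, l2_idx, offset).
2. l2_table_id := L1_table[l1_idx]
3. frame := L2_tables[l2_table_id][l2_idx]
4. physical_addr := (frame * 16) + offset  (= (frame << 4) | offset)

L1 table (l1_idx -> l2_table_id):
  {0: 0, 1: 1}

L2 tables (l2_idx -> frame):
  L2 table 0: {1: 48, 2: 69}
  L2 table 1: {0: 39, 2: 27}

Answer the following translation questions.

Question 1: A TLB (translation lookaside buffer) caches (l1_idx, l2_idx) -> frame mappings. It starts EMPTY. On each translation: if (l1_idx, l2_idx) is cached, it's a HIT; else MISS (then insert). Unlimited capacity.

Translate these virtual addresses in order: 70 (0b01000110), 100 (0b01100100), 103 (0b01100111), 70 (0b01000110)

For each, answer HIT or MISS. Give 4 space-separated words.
Answer: MISS MISS HIT HIT

Derivation:
vaddr=70: (1,0) not in TLB -> MISS, insert
vaddr=100: (1,2) not in TLB -> MISS, insert
vaddr=103: (1,2) in TLB -> HIT
vaddr=70: (1,0) in TLB -> HIT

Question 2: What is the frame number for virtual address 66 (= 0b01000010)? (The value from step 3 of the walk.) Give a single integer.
Answer: 39

Derivation:
vaddr = 66: l1_idx=1, l2_idx=0
L1[1] = 1; L2[1][0] = 39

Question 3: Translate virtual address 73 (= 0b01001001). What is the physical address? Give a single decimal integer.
vaddr = 73 = 0b01001001
Split: l1_idx=1, l2_idx=0, offset=9
L1[1] = 1
L2[1][0] = 39
paddr = 39 * 16 + 9 = 633

Answer: 633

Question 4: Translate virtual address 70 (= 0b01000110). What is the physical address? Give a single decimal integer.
vaddr = 70 = 0b01000110
Split: l1_idx=1, l2_idx=0, offset=6
L1[1] = 1
L2[1][0] = 39
paddr = 39 * 16 + 6 = 630

Answer: 630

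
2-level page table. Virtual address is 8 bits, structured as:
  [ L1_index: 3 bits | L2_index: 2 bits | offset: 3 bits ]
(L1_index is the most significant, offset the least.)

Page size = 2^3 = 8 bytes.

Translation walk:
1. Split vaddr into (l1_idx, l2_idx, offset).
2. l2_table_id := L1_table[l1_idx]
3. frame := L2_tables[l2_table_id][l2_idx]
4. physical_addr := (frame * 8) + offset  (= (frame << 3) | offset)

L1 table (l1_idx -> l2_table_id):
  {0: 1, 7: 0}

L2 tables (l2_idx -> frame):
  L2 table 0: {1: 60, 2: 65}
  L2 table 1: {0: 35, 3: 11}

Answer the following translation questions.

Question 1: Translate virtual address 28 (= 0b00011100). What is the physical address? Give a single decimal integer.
Answer: 92

Derivation:
vaddr = 28 = 0b00011100
Split: l1_idx=0, l2_idx=3, offset=4
L1[0] = 1
L2[1][3] = 11
paddr = 11 * 8 + 4 = 92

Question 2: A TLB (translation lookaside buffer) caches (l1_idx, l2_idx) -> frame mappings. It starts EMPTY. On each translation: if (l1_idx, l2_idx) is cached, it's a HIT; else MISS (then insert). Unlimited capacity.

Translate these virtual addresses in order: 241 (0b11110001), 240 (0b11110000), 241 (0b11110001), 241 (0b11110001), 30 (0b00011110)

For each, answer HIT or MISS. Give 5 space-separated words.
Answer: MISS HIT HIT HIT MISS

Derivation:
vaddr=241: (7,2) not in TLB -> MISS, insert
vaddr=240: (7,2) in TLB -> HIT
vaddr=241: (7,2) in TLB -> HIT
vaddr=241: (7,2) in TLB -> HIT
vaddr=30: (0,3) not in TLB -> MISS, insert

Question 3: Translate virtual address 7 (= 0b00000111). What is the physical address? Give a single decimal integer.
vaddr = 7 = 0b00000111
Split: l1_idx=0, l2_idx=0, offset=7
L1[0] = 1
L2[1][0] = 35
paddr = 35 * 8 + 7 = 287

Answer: 287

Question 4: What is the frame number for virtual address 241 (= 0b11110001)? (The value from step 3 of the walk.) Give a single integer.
Answer: 65

Derivation:
vaddr = 241: l1_idx=7, l2_idx=2
L1[7] = 0; L2[0][2] = 65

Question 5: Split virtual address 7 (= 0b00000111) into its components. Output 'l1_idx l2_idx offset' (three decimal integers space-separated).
Answer: 0 0 7

Derivation:
vaddr = 7 = 0b00000111
  top 3 bits -> l1_idx = 0
  next 2 bits -> l2_idx = 0
  bottom 3 bits -> offset = 7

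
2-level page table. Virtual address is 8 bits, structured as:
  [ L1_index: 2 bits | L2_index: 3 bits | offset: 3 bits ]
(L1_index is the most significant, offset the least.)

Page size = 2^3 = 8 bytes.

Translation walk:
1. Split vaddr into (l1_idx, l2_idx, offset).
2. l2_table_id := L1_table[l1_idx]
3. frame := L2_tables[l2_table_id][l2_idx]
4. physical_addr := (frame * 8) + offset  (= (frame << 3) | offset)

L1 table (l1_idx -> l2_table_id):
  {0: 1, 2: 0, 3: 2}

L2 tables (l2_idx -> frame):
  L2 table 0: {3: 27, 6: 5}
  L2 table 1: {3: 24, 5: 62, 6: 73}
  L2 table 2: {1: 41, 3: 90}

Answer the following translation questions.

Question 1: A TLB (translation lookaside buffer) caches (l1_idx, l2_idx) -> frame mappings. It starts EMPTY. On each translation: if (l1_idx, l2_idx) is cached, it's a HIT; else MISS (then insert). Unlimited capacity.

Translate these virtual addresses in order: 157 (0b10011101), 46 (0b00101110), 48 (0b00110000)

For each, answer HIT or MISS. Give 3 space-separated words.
Answer: MISS MISS MISS

Derivation:
vaddr=157: (2,3) not in TLB -> MISS, insert
vaddr=46: (0,5) not in TLB -> MISS, insert
vaddr=48: (0,6) not in TLB -> MISS, insert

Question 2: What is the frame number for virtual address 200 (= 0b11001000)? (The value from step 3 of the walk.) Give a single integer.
vaddr = 200: l1_idx=3, l2_idx=1
L1[3] = 2; L2[2][1] = 41

Answer: 41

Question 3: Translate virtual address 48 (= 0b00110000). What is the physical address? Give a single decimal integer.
Answer: 584

Derivation:
vaddr = 48 = 0b00110000
Split: l1_idx=0, l2_idx=6, offset=0
L1[0] = 1
L2[1][6] = 73
paddr = 73 * 8 + 0 = 584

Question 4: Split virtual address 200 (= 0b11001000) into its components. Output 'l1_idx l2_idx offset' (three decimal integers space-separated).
vaddr = 200 = 0b11001000
  top 2 bits -> l1_idx = 3
  next 3 bits -> l2_idx = 1
  bottom 3 bits -> offset = 0

Answer: 3 1 0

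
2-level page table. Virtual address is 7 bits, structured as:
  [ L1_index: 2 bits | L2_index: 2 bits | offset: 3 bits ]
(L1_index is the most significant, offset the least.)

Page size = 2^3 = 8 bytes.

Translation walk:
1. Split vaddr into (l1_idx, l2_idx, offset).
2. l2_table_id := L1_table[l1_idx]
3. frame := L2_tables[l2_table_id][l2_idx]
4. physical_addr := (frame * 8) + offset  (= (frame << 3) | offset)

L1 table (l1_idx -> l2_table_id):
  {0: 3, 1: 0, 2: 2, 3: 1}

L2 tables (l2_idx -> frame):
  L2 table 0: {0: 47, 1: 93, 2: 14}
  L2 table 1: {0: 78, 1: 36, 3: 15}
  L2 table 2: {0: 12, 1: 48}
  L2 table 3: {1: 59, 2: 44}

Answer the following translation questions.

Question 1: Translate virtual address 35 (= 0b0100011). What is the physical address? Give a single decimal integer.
vaddr = 35 = 0b0100011
Split: l1_idx=1, l2_idx=0, offset=3
L1[1] = 0
L2[0][0] = 47
paddr = 47 * 8 + 3 = 379

Answer: 379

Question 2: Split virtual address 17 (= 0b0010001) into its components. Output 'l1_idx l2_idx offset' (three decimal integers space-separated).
Answer: 0 2 1

Derivation:
vaddr = 17 = 0b0010001
  top 2 bits -> l1_idx = 0
  next 2 bits -> l2_idx = 2
  bottom 3 bits -> offset = 1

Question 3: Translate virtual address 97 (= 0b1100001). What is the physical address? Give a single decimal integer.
vaddr = 97 = 0b1100001
Split: l1_idx=3, l2_idx=0, offset=1
L1[3] = 1
L2[1][0] = 78
paddr = 78 * 8 + 1 = 625

Answer: 625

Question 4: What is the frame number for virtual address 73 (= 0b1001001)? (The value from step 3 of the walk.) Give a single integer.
vaddr = 73: l1_idx=2, l2_idx=1
L1[2] = 2; L2[2][1] = 48

Answer: 48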